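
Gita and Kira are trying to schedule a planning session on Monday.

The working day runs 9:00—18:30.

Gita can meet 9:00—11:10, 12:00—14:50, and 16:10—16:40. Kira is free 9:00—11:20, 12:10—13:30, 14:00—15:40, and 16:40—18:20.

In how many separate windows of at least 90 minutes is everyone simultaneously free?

Gita ∩ Kira: 09:00–11:10, 12:10–13:30, 14:00–14:50.
Windows ≥ 90 min: 09:00–11:10.
That's 1 window.

1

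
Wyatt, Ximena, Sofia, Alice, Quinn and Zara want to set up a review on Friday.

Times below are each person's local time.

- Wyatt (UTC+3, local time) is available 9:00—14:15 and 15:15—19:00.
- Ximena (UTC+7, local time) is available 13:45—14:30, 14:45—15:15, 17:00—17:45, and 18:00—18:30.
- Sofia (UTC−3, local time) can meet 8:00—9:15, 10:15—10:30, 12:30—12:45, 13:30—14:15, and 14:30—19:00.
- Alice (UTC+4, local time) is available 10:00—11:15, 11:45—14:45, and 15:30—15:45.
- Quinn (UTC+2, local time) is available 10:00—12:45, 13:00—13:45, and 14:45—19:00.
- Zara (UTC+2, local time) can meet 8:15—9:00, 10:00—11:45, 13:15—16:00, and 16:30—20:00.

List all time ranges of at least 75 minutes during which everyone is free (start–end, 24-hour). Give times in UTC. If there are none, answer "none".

Wyatt → UTC: 06:00–11:15, 12:15–16:00.
Ximena → UTC: 06:45–07:30, 07:45–08:15, 10:00–10:45, 11:00–11:30.
Sofia → UTC: 11:00–12:15, 13:15–13:30, 15:30–15:45, 16:30–17:15, 17:30–22:00.
Alice → UTC: 06:00–07:15, 07:45–10:45, 11:30–11:45.
Quinn → UTC: 08:00–10:45, 11:00–11:45, 12:45–17:00.
Zara → UTC: 06:15–07:00, 08:00–09:45, 11:15–14:00, 14:30–18:00.
Wyatt ∩ Ximena: 06:45–07:30, 07:45–08:15, 10:00–10:45, 11:00–11:15.
Wyatt ∩ Ximena ∩ Sofia: 11:00–11:15.
Wyatt ∩ Ximena ∩ Sofia ∩ Alice: (none).
Wyatt ∩ Ximena ∩ Sofia ∩ Alice ∩ Quinn: (none).
Wyatt ∩ Ximena ∩ Sofia ∩ Alice ∩ Quinn ∩ Zara: (none).
Windows ≥ 75 min: (none).

none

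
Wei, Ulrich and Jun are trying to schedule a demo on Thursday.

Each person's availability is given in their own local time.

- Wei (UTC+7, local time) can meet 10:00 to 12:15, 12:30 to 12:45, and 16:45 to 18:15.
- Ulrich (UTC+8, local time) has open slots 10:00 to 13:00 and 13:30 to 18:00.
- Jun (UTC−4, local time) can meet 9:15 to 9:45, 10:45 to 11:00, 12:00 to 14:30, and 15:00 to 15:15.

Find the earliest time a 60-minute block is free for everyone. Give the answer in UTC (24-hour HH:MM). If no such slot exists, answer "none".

none

Wei → UTC: 03:00–05:15, 05:30–05:45, 09:45–11:15.
Ulrich → UTC: 02:00–05:00, 05:30–10:00.
Jun → UTC: 13:15–13:45, 14:45–15:00, 16:00–18:30, 19:00–19:15.
Wei ∩ Ulrich: 03:00–05:00, 05:30–05:45, 09:45–10:00.
Wei ∩ Ulrich ∩ Jun: (none).
Windows ≥ 60 min: (none).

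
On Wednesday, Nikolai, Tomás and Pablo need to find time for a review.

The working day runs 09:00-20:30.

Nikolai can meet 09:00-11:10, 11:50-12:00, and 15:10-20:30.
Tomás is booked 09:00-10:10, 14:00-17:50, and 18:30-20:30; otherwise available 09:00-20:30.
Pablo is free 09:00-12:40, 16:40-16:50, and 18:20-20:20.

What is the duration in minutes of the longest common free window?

Tomás free within 09:00–20:30: 10:10–14:00, 17:50–18:30.
Nikolai ∩ Tomás: 10:10–11:10, 11:50–12:00, 17:50–18:30.
Nikolai ∩ Tomás ∩ Pablo: 10:10–11:10, 11:50–12:00, 18:20–18:30.
Common window lengths: 60, 10, 10 min; longest is 60.

60 minutes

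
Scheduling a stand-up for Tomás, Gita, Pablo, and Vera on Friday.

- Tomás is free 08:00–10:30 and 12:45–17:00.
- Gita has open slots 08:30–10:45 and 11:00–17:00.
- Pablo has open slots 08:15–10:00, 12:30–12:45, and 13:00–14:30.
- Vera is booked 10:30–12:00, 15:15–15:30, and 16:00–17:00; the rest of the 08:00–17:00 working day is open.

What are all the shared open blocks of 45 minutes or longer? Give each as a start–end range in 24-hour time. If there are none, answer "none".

08:30–10:00, 13:00–14:30

Vera free within 08:00–17:00: 08:00–10:30, 12:00–15:15, 15:30–16:00.
Tomás ∩ Gita: 08:30–10:30, 12:45–17:00.
Tomás ∩ Gita ∩ Pablo: 08:30–10:00, 13:00–14:30.
Tomás ∩ Gita ∩ Pablo ∩ Vera: 08:30–10:00, 13:00–14:30.
Windows ≥ 45 min: 08:30–10:00, 13:00–14:30.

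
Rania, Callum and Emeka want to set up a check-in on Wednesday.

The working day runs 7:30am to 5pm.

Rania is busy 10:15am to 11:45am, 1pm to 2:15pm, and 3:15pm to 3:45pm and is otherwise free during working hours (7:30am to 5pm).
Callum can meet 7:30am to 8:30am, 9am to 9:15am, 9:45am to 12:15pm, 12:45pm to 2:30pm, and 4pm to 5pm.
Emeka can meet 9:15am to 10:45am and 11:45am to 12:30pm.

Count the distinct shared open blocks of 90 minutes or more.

Rania free within 07:30–17:00: 07:30–10:15, 11:45–13:00, 14:15–15:15, 15:45–17:00.
Rania ∩ Callum: 07:30–08:30, 09:00–09:15, 09:45–10:15, 11:45–12:15, 12:45–13:00, 14:15–14:30, 16:00–17:00.
Rania ∩ Callum ∩ Emeka: 09:45–10:15, 11:45–12:15.
Windows ≥ 90 min: (none).
That's 0 windows.

0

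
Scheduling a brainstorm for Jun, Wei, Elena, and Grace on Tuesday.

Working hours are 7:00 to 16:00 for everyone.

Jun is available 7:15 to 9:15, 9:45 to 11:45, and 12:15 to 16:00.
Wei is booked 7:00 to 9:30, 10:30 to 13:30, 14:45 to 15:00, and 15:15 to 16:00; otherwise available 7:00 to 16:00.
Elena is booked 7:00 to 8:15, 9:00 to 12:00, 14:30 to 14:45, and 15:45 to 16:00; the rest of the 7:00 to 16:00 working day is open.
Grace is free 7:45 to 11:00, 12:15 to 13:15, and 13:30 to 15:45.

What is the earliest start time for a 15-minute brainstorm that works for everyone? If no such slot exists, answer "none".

13:30

Wei free within 07:00–16:00: 09:30–10:30, 13:30–14:45, 15:00–15:15.
Elena free within 07:00–16:00: 08:15–09:00, 12:00–14:30, 14:45–15:45.
Jun ∩ Wei: 09:45–10:30, 13:30–14:45, 15:00–15:15.
Jun ∩ Wei ∩ Elena: 13:30–14:30, 15:00–15:15.
Jun ∩ Wei ∩ Elena ∩ Grace: 13:30–14:30, 15:00–15:15.
Windows ≥ 15 min: 13:30–14:30, 15:00–15:15.
Earliest such window starts at 13:30.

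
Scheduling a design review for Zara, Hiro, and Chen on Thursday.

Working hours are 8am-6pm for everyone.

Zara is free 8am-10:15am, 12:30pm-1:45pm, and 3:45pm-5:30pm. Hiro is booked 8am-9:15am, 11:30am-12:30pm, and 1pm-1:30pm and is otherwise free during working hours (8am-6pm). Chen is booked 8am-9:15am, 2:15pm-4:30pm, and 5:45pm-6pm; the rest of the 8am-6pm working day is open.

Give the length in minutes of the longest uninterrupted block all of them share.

Hiro free within 08:00–18:00: 09:15–11:30, 12:30–13:00, 13:30–18:00.
Chen free within 08:00–18:00: 09:15–14:15, 16:30–17:45.
Zara ∩ Hiro: 09:15–10:15, 12:30–13:00, 13:30–13:45, 15:45–17:30.
Zara ∩ Hiro ∩ Chen: 09:15–10:15, 12:30–13:00, 13:30–13:45, 16:30–17:30.
Common window lengths: 60, 30, 15, 60 min; longest is 60.

60 minutes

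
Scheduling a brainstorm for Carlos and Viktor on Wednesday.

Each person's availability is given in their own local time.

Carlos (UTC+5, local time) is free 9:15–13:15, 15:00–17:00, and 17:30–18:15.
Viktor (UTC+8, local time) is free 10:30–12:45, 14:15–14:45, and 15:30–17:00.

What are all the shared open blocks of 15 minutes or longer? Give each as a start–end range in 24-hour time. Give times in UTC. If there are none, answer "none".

Carlos → UTC: 04:15–08:15, 10:00–12:00, 12:30–13:15.
Viktor → UTC: 02:30–04:45, 06:15–06:45, 07:30–09:00.
Carlos ∩ Viktor: 04:15–04:45, 06:15–06:45, 07:30–08:15.
Windows ≥ 15 min: 04:15–04:45, 06:15–06:45, 07:30–08:15.

04:15–04:45, 06:15–06:45, 07:30–08:15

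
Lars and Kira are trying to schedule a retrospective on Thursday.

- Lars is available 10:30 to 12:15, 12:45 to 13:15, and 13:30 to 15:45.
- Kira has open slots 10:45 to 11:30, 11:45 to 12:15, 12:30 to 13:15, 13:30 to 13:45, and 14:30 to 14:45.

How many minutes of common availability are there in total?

Lars ∩ Kira: 10:45–11:30, 11:45–12:15, 12:45–13:15, 13:30–13:45, 14:30–14:45.
Total common minutes: 45 + 30 + 30 + 15 + 15 = 135.

135 minutes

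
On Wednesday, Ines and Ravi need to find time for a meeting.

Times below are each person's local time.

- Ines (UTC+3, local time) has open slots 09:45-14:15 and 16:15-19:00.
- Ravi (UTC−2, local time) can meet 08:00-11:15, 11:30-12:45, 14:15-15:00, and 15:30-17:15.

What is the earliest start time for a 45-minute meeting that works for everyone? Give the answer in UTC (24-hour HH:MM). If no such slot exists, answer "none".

10:00

Ines → UTC: 06:45–11:15, 13:15–16:00.
Ravi → UTC: 10:00–13:15, 13:30–14:45, 16:15–17:00, 17:30–19:15.
Ines ∩ Ravi: 10:00–11:15, 13:30–14:45.
Windows ≥ 45 min: 10:00–11:15, 13:30–14:45.
Earliest such window starts at 10:00.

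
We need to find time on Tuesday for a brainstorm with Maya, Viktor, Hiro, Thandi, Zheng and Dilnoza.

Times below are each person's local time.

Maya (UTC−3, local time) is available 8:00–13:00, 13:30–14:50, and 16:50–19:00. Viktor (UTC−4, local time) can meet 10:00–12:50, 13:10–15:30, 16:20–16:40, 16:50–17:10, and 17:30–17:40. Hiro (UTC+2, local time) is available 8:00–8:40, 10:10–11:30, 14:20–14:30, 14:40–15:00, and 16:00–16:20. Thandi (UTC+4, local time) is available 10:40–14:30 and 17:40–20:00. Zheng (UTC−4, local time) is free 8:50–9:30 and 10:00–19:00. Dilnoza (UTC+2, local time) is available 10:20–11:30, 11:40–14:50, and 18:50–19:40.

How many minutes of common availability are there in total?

Maya → UTC: 11:00–16:00, 16:30–17:50, 19:50–22:00.
Viktor → UTC: 14:00–16:50, 17:10–19:30, 20:20–20:40, 20:50–21:10, 21:30–21:40.
Hiro → UTC: 06:00–06:40, 08:10–09:30, 12:20–12:30, 12:40–13:00, 14:00–14:20.
Thandi → UTC: 06:40–10:30, 13:40–16:00.
Zheng → UTC: 12:50–13:30, 14:00–23:00.
Dilnoza → UTC: 08:20–09:30, 09:40–12:50, 16:50–17:40.
Maya ∩ Viktor: 14:00–16:00, 16:30–16:50, 17:10–17:50, 20:20–20:40, 20:50–21:10, 21:30–21:40.
Maya ∩ Viktor ∩ Hiro: 14:00–14:20.
Maya ∩ Viktor ∩ Hiro ∩ Thandi: 14:00–14:20.
Maya ∩ Viktor ∩ Hiro ∩ Thandi ∩ Zheng: 14:00–14:20.
Maya ∩ Viktor ∩ Hiro ∩ Thandi ∩ Zheng ∩ Dilnoza: (none).
Total common minutes: 0.

0 minutes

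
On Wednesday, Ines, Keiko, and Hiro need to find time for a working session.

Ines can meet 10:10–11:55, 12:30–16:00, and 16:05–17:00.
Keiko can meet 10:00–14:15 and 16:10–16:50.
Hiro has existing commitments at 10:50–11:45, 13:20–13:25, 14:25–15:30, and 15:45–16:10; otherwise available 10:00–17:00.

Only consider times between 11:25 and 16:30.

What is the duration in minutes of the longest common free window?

Hiro free within 10:00–17:00: 10:00–10:50, 11:45–13:20, 13:25–14:25, 15:30–15:45, 16:10–17:00.
Ines ∩ Keiko: 10:10–11:55, 12:30–14:15, 16:10–16:50.
Ines ∩ Keiko ∩ Hiro: 10:10–10:50, 11:45–11:55, 12:30–13:20, 13:25–14:15, 16:10–16:50.
Restricted to 11:25–16:30: 11:45–11:55, 12:30–13:20, 13:25–14:15, 16:10–16:30.
Common window lengths: 10, 50, 50, 20 min; longest is 50.

50 minutes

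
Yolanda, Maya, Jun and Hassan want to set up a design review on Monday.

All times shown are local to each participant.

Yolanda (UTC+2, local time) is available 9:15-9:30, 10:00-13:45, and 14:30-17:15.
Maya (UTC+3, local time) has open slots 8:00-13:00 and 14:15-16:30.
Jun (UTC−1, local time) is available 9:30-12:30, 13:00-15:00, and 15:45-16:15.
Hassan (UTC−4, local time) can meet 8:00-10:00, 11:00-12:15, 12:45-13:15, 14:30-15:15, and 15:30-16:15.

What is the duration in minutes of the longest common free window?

60 minutes

Yolanda → UTC: 07:15–07:30, 08:00–11:45, 12:30–15:15.
Maya → UTC: 05:00–10:00, 11:15–13:30.
Jun → UTC: 10:30–13:30, 14:00–16:00, 16:45–17:15.
Hassan → UTC: 12:00–14:00, 15:00–16:15, 16:45–17:15, 18:30–19:15, 19:30–20:15.
Yolanda ∩ Maya: 07:15–07:30, 08:00–10:00, 11:15–11:45, 12:30–13:30.
Yolanda ∩ Maya ∩ Jun: 11:15–11:45, 12:30–13:30.
Yolanda ∩ Maya ∩ Jun ∩ Hassan: 12:30–13:30.
Single common window of 60 minutes.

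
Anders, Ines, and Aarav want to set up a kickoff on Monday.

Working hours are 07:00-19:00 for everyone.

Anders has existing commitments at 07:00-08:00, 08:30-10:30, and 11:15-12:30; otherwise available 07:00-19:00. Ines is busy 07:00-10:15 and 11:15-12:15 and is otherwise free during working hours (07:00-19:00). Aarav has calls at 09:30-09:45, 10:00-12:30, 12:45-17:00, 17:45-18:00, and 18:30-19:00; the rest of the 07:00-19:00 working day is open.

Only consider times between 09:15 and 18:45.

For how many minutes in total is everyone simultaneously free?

90 minutes

Anders free within 07:00–19:00: 08:00–08:30, 10:30–11:15, 12:30–19:00.
Ines free within 07:00–19:00: 10:15–11:15, 12:15–19:00.
Aarav free within 07:00–19:00: 07:00–09:30, 09:45–10:00, 12:30–12:45, 17:00–17:45, 18:00–18:30.
Anders ∩ Ines: 10:30–11:15, 12:30–19:00.
Anders ∩ Ines ∩ Aarav: 12:30–12:45, 17:00–17:45, 18:00–18:30.
Restricted to 09:15–18:45: 12:30–12:45, 17:00–17:45, 18:00–18:30.
Total common minutes: 15 + 45 + 30 = 90.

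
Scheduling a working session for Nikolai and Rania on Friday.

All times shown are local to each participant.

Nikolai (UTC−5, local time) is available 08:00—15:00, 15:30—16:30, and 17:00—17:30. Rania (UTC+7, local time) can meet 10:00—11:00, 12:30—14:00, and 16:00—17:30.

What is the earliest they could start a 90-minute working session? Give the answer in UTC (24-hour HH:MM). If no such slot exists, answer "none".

none

Nikolai → UTC: 13:00–20:00, 20:30–21:30, 22:00–22:30.
Rania → UTC: 03:00–04:00, 05:30–07:00, 09:00–10:30.
Nikolai ∩ Rania: (none).
Windows ≥ 90 min: (none).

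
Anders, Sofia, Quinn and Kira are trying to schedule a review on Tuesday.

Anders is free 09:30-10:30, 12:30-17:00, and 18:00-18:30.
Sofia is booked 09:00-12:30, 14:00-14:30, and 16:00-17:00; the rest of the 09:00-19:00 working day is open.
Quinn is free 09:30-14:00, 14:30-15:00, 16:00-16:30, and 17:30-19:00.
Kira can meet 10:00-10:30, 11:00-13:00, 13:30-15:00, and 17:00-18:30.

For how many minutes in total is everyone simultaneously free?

120 minutes

Sofia free within 09:00–19:00: 12:30–14:00, 14:30–16:00, 17:00–19:00.
Anders ∩ Sofia: 12:30–14:00, 14:30–16:00, 18:00–18:30.
Anders ∩ Sofia ∩ Quinn: 12:30–14:00, 14:30–15:00, 18:00–18:30.
Anders ∩ Sofia ∩ Quinn ∩ Kira: 12:30–13:00, 13:30–14:00, 14:30–15:00, 18:00–18:30.
Total common minutes: 30 + 30 + 30 + 30 = 120.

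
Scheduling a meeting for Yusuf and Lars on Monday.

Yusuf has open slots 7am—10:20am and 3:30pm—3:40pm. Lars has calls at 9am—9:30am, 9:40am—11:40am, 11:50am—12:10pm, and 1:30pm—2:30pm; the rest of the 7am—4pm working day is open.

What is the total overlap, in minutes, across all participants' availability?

140 minutes

Lars free within 07:00–16:00: 07:00–09:00, 09:30–09:40, 11:40–11:50, 12:10–13:30, 14:30–16:00.
Yusuf ∩ Lars: 07:00–09:00, 09:30–09:40, 15:30–15:40.
Total common minutes: 120 + 10 + 10 = 140.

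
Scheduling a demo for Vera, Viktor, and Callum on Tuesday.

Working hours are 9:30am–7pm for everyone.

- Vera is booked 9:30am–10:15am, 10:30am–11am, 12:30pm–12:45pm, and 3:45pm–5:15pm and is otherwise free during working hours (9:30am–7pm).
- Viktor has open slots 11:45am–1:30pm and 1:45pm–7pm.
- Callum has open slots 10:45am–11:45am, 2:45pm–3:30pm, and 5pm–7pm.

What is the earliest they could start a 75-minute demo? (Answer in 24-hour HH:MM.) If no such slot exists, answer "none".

Vera free within 09:30–19:00: 10:15–10:30, 11:00–12:30, 12:45–15:45, 17:15–19:00.
Vera ∩ Viktor: 11:45–12:30, 12:45–13:30, 13:45–15:45, 17:15–19:00.
Vera ∩ Viktor ∩ Callum: 14:45–15:30, 17:15–19:00.
Windows ≥ 75 min: 17:15–19:00.
Earliest such window starts at 17:15.

17:15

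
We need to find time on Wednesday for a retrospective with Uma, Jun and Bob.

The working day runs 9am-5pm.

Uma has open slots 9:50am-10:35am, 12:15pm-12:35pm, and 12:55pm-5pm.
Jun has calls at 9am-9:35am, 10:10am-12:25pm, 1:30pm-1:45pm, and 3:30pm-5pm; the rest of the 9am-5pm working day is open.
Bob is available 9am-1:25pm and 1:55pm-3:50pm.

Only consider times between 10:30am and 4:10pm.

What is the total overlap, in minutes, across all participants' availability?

Jun free within 09:00–17:00: 09:35–10:10, 12:25–13:30, 13:45–15:30.
Uma ∩ Jun: 09:50–10:10, 12:25–12:35, 12:55–13:30, 13:45–15:30.
Uma ∩ Jun ∩ Bob: 09:50–10:10, 12:25–12:35, 12:55–13:25, 13:55–15:30.
Restricted to 10:30–16:10: 12:25–12:35, 12:55–13:25, 13:55–15:30.
Total common minutes: 10 + 30 + 95 = 135.

135 minutes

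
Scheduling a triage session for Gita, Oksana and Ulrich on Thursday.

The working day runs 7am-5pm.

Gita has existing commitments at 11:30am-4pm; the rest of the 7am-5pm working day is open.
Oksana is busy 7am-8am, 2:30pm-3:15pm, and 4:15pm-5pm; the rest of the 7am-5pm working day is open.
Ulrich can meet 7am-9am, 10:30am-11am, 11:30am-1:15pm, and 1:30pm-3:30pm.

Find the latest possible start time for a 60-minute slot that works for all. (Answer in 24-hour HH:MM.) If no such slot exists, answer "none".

Gita free within 07:00–17:00: 07:00–11:30, 16:00–17:00.
Oksana free within 07:00–17:00: 08:00–14:30, 15:15–16:15.
Gita ∩ Oksana: 08:00–11:30, 16:00–16:15.
Gita ∩ Oksana ∩ Ulrich: 08:00–09:00, 10:30–11:00.
Windows ≥ 60 min: 08:00–09:00.
Latest start in the last window 08:00–09:00 is 09:00 − 60 min = 08:00.

08:00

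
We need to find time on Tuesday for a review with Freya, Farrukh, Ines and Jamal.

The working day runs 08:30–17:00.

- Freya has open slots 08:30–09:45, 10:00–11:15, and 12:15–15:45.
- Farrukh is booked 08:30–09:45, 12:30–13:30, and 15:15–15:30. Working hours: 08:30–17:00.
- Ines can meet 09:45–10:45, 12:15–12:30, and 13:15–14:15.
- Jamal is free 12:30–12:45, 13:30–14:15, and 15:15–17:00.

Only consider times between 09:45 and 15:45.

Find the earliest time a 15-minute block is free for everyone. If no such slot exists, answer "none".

13:30

Farrukh free within 08:30–17:00: 09:45–12:30, 13:30–15:15, 15:30–17:00.
Freya ∩ Farrukh: 10:00–11:15, 12:15–12:30, 13:30–15:15, 15:30–15:45.
Freya ∩ Farrukh ∩ Ines: 10:00–10:45, 12:15–12:30, 13:30–14:15.
Freya ∩ Farrukh ∩ Ines ∩ Jamal: 13:30–14:15.
Restricted to 09:45–15:45: 13:30–14:15.
Windows ≥ 15 min: 13:30–14:15.
Earliest such window starts at 13:30.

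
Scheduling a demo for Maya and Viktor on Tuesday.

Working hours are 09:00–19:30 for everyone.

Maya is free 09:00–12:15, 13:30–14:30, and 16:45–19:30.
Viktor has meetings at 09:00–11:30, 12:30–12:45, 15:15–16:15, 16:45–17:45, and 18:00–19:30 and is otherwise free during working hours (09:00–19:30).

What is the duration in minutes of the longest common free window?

Viktor free within 09:00–19:30: 11:30–12:30, 12:45–15:15, 16:15–16:45, 17:45–18:00.
Maya ∩ Viktor: 11:30–12:15, 13:30–14:30, 17:45–18:00.
Common window lengths: 45, 60, 15 min; longest is 60.

60 minutes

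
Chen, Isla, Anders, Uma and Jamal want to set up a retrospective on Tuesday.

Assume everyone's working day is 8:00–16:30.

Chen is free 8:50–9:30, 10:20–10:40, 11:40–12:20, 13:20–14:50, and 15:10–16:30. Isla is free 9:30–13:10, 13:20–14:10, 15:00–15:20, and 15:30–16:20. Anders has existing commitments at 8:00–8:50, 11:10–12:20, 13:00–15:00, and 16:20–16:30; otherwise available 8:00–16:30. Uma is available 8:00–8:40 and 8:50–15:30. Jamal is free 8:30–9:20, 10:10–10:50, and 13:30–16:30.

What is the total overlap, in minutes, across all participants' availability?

Anders free within 08:00–16:30: 08:50–11:10, 12:20–13:00, 15:00–16:20.
Chen ∩ Isla: 10:20–10:40, 11:40–12:20, 13:20–14:10, 15:10–15:20, 15:30–16:20.
Chen ∩ Isla ∩ Anders: 10:20–10:40, 15:10–15:20, 15:30–16:20.
Chen ∩ Isla ∩ Anders ∩ Uma: 10:20–10:40, 15:10–15:20.
Chen ∩ Isla ∩ Anders ∩ Uma ∩ Jamal: 10:20–10:40, 15:10–15:20.
Total common minutes: 20 + 10 = 30.

30 minutes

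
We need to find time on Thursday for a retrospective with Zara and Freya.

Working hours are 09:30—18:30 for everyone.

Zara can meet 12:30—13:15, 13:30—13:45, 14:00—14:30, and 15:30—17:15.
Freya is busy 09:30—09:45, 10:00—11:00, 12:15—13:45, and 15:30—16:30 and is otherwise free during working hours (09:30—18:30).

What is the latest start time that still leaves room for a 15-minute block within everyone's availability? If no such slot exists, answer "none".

17:00

Freya free within 09:30–18:30: 09:45–10:00, 11:00–12:15, 13:45–15:30, 16:30–18:30.
Zara ∩ Freya: 14:00–14:30, 16:30–17:15.
Windows ≥ 15 min: 14:00–14:30, 16:30–17:15.
Latest start in the last window 16:30–17:15 is 17:15 − 15 min = 17:00.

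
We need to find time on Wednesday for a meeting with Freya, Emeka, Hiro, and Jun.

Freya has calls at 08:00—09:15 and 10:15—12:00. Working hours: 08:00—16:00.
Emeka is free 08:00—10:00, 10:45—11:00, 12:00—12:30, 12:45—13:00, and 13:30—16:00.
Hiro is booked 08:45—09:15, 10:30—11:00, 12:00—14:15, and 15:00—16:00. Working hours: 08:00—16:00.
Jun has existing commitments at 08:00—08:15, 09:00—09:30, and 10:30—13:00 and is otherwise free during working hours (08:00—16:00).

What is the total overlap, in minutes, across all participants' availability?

75 minutes

Freya free within 08:00–16:00: 09:15–10:15, 12:00–16:00.
Hiro free within 08:00–16:00: 08:00–08:45, 09:15–10:30, 11:00–12:00, 14:15–15:00.
Jun free within 08:00–16:00: 08:15–09:00, 09:30–10:30, 13:00–16:00.
Freya ∩ Emeka: 09:15–10:00, 12:00–12:30, 12:45–13:00, 13:30–16:00.
Freya ∩ Emeka ∩ Hiro: 09:15–10:00, 14:15–15:00.
Freya ∩ Emeka ∩ Hiro ∩ Jun: 09:30–10:00, 14:15–15:00.
Total common minutes: 30 + 45 = 75.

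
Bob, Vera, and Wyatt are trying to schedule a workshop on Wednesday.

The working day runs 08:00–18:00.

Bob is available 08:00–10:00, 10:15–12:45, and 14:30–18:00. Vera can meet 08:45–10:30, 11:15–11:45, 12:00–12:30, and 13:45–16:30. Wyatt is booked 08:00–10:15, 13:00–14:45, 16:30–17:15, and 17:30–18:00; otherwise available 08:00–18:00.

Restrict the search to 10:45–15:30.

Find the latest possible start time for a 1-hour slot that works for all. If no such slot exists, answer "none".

Wyatt free within 08:00–18:00: 10:15–13:00, 14:45–16:30, 17:15–17:30.
Bob ∩ Vera: 08:45–10:00, 10:15–10:30, 11:15–11:45, 12:00–12:30, 14:30–16:30.
Bob ∩ Vera ∩ Wyatt: 10:15–10:30, 11:15–11:45, 12:00–12:30, 14:45–16:30.
Restricted to 10:45–15:30: 11:15–11:45, 12:00–12:30, 14:45–15:30.
Windows ≥ 60 min: (none).

none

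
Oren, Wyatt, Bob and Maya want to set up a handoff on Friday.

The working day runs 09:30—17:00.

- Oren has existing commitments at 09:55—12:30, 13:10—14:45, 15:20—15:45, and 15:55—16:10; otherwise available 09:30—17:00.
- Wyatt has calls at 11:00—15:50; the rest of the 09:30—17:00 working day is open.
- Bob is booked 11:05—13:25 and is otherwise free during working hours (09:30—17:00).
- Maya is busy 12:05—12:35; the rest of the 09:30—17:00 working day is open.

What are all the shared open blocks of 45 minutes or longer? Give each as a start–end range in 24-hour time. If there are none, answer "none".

Oren free within 09:30–17:00: 09:30–09:55, 12:30–13:10, 14:45–15:20, 15:45–15:55, 16:10–17:00.
Wyatt free within 09:30–17:00: 09:30–11:00, 15:50–17:00.
Bob free within 09:30–17:00: 09:30–11:05, 13:25–17:00.
Maya free within 09:30–17:00: 09:30–12:05, 12:35–17:00.
Oren ∩ Wyatt: 09:30–09:55, 15:50–15:55, 16:10–17:00.
Oren ∩ Wyatt ∩ Bob: 09:30–09:55, 15:50–15:55, 16:10–17:00.
Oren ∩ Wyatt ∩ Bob ∩ Maya: 09:30–09:55, 15:50–15:55, 16:10–17:00.
Windows ≥ 45 min: 16:10–17:00.

16:10–17:00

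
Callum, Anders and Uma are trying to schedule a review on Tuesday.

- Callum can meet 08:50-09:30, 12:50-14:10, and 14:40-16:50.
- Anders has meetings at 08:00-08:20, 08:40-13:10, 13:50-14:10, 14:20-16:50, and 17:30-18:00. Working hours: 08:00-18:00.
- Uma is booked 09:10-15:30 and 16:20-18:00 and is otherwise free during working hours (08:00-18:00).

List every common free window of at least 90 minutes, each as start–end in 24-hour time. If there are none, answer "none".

none

Anders free within 08:00–18:00: 08:20–08:40, 13:10–13:50, 14:10–14:20, 16:50–17:30.
Uma free within 08:00–18:00: 08:00–09:10, 15:30–16:20.
Callum ∩ Anders: 13:10–13:50.
Callum ∩ Anders ∩ Uma: (none).
Windows ≥ 90 min: (none).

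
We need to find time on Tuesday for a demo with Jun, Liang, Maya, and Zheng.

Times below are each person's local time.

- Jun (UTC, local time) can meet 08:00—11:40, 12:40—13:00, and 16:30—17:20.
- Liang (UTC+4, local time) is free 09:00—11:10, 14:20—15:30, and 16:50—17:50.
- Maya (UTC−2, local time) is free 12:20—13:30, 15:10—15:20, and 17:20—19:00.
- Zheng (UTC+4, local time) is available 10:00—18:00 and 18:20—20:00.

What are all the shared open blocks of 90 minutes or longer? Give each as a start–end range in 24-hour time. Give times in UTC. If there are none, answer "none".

Jun → UTC: 08:00–11:40, 12:40–13:00, 16:30–17:20.
Liang → UTC: 05:00–07:10, 10:20–11:30, 12:50–13:50.
Maya → UTC: 14:20–15:30, 17:10–17:20, 19:20–21:00.
Zheng → UTC: 06:00–14:00, 14:20–16:00.
Jun ∩ Liang: 10:20–11:30, 12:50–13:00.
Jun ∩ Liang ∩ Maya: (none).
Jun ∩ Liang ∩ Maya ∩ Zheng: (none).
Windows ≥ 90 min: (none).

none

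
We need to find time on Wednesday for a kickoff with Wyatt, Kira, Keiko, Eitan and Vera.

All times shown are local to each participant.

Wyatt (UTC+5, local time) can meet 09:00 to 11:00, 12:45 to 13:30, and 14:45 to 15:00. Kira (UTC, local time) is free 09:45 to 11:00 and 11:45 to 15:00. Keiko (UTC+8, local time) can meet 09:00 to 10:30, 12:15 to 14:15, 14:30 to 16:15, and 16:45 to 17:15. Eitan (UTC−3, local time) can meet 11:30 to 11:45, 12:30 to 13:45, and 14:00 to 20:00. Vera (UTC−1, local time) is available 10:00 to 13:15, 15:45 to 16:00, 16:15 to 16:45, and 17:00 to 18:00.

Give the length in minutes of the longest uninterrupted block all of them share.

Wyatt → UTC: 04:00–06:00, 07:45–08:30, 09:45–10:00.
Kira → UTC: 09:45–11:00, 11:45–15:00.
Keiko → UTC: 01:00–02:30, 04:15–06:15, 06:30–08:15, 08:45–09:15.
Eitan → UTC: 14:30–14:45, 15:30–16:45, 17:00–23:00.
Vera → UTC: 11:00–14:15, 16:45–17:00, 17:15–17:45, 18:00–19:00.
Wyatt ∩ Kira: 09:45–10:00.
Wyatt ∩ Kira ∩ Keiko: (none).
Wyatt ∩ Kira ∩ Keiko ∩ Eitan: (none).
Wyatt ∩ Kira ∩ Keiko ∩ Eitan ∩ Vera: (none).
No common window.

0 minutes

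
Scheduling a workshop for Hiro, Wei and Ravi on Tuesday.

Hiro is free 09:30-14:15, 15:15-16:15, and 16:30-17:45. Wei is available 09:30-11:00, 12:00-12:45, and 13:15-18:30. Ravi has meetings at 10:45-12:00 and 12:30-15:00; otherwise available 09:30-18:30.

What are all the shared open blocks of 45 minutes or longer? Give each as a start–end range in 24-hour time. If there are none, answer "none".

09:30–10:45, 15:15–16:15, 16:30–17:45

Ravi free within 09:30–18:30: 09:30–10:45, 12:00–12:30, 15:00–18:30.
Hiro ∩ Wei: 09:30–11:00, 12:00–12:45, 13:15–14:15, 15:15–16:15, 16:30–17:45.
Hiro ∩ Wei ∩ Ravi: 09:30–10:45, 12:00–12:30, 15:15–16:15, 16:30–17:45.
Windows ≥ 45 min: 09:30–10:45, 15:15–16:15, 16:30–17:45.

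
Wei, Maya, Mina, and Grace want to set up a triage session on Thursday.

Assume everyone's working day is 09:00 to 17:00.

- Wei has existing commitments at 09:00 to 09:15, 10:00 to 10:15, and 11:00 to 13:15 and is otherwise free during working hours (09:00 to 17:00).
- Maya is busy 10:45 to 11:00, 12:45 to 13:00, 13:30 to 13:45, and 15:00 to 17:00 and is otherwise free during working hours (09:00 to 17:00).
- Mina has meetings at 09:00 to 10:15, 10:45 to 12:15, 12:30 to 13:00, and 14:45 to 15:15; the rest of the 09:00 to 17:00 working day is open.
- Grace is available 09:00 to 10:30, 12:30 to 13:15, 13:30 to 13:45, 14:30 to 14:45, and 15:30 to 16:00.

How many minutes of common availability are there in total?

30 minutes

Wei free within 09:00–17:00: 09:15–10:00, 10:15–11:00, 13:15–17:00.
Maya free within 09:00–17:00: 09:00–10:45, 11:00–12:45, 13:00–13:30, 13:45–15:00.
Mina free within 09:00–17:00: 10:15–10:45, 12:15–12:30, 13:00–14:45, 15:15–17:00.
Wei ∩ Maya: 09:15–10:00, 10:15–10:45, 13:15–13:30, 13:45–15:00.
Wei ∩ Maya ∩ Mina: 10:15–10:45, 13:15–13:30, 13:45–14:45.
Wei ∩ Maya ∩ Mina ∩ Grace: 10:15–10:30, 14:30–14:45.
Total common minutes: 15 + 15 = 30.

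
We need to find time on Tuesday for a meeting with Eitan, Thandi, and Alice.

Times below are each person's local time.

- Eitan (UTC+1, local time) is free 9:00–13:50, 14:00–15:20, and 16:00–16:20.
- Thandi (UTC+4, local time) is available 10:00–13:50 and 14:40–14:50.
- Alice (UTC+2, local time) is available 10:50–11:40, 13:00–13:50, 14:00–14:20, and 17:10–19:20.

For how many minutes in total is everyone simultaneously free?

50 minutes

Eitan → UTC: 08:00–12:50, 13:00–14:20, 15:00–15:20.
Thandi → UTC: 06:00–09:50, 10:40–10:50.
Alice → UTC: 08:50–09:40, 11:00–11:50, 12:00–12:20, 15:10–17:20.
Eitan ∩ Thandi: 08:00–09:50, 10:40–10:50.
Eitan ∩ Thandi ∩ Alice: 08:50–09:40.
Total common minutes: 50.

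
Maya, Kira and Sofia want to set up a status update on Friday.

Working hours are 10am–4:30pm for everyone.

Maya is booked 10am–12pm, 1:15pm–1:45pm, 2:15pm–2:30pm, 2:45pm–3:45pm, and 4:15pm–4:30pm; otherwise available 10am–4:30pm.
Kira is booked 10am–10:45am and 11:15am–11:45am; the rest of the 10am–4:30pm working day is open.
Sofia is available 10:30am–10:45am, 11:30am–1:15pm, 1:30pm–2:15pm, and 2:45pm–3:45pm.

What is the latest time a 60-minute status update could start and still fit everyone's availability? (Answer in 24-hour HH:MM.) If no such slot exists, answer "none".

12:15

Maya free within 10:00–16:30: 12:00–13:15, 13:45–14:15, 14:30–14:45, 15:45–16:15.
Kira free within 10:00–16:30: 10:45–11:15, 11:45–16:30.
Maya ∩ Kira: 12:00–13:15, 13:45–14:15, 14:30–14:45, 15:45–16:15.
Maya ∩ Kira ∩ Sofia: 12:00–13:15, 13:45–14:15.
Windows ≥ 60 min: 12:00–13:15.
Latest start in the last window 12:00–13:15 is 13:15 − 60 min = 12:15.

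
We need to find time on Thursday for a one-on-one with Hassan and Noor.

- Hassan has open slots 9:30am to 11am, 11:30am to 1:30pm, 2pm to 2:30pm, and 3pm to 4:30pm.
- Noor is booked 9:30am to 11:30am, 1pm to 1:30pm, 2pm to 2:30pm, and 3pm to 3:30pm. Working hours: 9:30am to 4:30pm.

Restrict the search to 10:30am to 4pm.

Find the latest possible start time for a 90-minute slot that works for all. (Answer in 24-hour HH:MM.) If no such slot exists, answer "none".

Noor free within 09:30–16:30: 11:30–13:00, 13:30–14:00, 14:30–15:00, 15:30–16:30.
Hassan ∩ Noor: 11:30–13:00, 15:30–16:30.
Restricted to 10:30–16:00: 11:30–13:00, 15:30–16:00.
Windows ≥ 90 min: 11:30–13:00.
Latest start in the last window 11:30–13:00 is 13:00 − 90 min = 11:30.

11:30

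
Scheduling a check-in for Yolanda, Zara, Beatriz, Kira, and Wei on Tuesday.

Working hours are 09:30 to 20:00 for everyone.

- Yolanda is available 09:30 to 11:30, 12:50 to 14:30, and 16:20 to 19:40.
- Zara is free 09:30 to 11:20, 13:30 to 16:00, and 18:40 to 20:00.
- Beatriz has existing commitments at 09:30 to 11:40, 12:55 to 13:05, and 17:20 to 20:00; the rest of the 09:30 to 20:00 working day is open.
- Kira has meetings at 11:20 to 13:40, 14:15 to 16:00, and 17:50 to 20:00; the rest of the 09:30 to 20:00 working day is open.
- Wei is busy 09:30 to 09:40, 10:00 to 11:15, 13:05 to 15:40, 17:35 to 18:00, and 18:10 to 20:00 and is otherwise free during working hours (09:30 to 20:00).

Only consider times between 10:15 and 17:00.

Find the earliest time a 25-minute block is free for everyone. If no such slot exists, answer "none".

none

Beatriz free within 09:30–20:00: 11:40–12:55, 13:05–17:20.
Kira free within 09:30–20:00: 09:30–11:20, 13:40–14:15, 16:00–17:50.
Wei free within 09:30–20:00: 09:40–10:00, 11:15–13:05, 15:40–17:35, 18:00–18:10.
Yolanda ∩ Zara: 09:30–11:20, 13:30–14:30, 18:40–19:40.
Yolanda ∩ Zara ∩ Beatriz: 13:30–14:30.
Yolanda ∩ Zara ∩ Beatriz ∩ Kira: 13:40–14:15.
Yolanda ∩ Zara ∩ Beatriz ∩ Kira ∩ Wei: (none).
Restricted to 10:15–17:00: (none).
Windows ≥ 25 min: (none).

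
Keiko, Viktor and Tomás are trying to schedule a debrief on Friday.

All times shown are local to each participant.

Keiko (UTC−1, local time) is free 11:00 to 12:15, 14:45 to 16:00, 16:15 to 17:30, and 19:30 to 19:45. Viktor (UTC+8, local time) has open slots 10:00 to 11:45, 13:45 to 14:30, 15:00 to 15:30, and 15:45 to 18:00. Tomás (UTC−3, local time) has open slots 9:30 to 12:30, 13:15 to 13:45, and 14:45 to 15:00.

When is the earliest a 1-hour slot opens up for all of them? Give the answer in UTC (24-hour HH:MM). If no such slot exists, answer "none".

none

Keiko → UTC: 12:00–13:15, 15:45–17:00, 17:15–18:30, 20:30–20:45.
Viktor → UTC: 02:00–03:45, 05:45–06:30, 07:00–07:30, 07:45–10:00.
Tomás → UTC: 12:30–15:30, 16:15–16:45, 17:45–18:00.
Keiko ∩ Viktor: (none).
Keiko ∩ Viktor ∩ Tomás: (none).
Windows ≥ 60 min: (none).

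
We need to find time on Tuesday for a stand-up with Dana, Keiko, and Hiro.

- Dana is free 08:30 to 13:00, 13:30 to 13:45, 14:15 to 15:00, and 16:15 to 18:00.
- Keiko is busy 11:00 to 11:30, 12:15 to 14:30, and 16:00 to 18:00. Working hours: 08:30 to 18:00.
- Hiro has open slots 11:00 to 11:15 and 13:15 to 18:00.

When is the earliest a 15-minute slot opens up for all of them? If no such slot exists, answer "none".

Keiko free within 08:30–18:00: 08:30–11:00, 11:30–12:15, 14:30–16:00.
Dana ∩ Keiko: 08:30–11:00, 11:30–12:15, 14:30–15:00.
Dana ∩ Keiko ∩ Hiro: 14:30–15:00.
Windows ≥ 15 min: 14:30–15:00.
Earliest such window starts at 14:30.

14:30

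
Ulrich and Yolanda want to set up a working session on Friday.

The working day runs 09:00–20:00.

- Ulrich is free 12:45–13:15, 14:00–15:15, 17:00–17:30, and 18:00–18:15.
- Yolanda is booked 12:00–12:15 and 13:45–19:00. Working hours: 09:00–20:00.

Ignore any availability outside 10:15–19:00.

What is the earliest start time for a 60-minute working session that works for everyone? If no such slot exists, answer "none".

Yolanda free within 09:00–20:00: 09:00–12:00, 12:15–13:45, 19:00–20:00.
Ulrich ∩ Yolanda: 12:45–13:15.
Restricted to 10:15–19:00: 12:45–13:15.
Windows ≥ 60 min: (none).

none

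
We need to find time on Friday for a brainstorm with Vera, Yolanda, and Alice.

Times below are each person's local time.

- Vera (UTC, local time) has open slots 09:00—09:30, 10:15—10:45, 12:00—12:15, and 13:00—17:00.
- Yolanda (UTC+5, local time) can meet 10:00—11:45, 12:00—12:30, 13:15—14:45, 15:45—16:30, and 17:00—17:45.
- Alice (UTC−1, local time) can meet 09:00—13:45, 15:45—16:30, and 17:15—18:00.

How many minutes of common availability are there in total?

Vera → UTC: 09:00–09:30, 10:15–10:45, 12:00–12:15, 13:00–17:00.
Yolanda → UTC: 05:00–06:45, 07:00–07:30, 08:15–09:45, 10:45–11:30, 12:00–12:45.
Alice → UTC: 10:00–14:45, 16:45–17:30, 18:15–19:00.
Vera ∩ Yolanda: 09:00–09:30, 12:00–12:15.
Vera ∩ Yolanda ∩ Alice: 12:00–12:15.
Total common minutes: 15.

15 minutes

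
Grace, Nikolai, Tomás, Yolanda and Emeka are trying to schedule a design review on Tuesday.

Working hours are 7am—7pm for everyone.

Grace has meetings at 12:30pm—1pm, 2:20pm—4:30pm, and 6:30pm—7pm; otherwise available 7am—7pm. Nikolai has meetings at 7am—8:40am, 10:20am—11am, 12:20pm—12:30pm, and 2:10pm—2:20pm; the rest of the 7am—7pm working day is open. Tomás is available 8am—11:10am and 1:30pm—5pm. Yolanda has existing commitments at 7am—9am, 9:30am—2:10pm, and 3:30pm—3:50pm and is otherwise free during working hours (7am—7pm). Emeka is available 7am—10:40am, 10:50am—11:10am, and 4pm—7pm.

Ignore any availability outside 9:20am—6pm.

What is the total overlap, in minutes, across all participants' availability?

Grace free within 07:00–19:00: 07:00–12:30, 13:00–14:20, 16:30–18:30.
Nikolai free within 07:00–19:00: 08:40–10:20, 11:00–12:20, 12:30–14:10, 14:20–19:00.
Yolanda free within 07:00–19:00: 09:00–09:30, 14:10–15:30, 15:50–19:00.
Grace ∩ Nikolai: 08:40–10:20, 11:00–12:20, 13:00–14:10, 16:30–18:30.
Grace ∩ Nikolai ∩ Tomás: 08:40–10:20, 11:00–11:10, 13:30–14:10, 16:30–17:00.
Grace ∩ Nikolai ∩ Tomás ∩ Yolanda: 09:00–09:30, 16:30–17:00.
Grace ∩ Nikolai ∩ Tomás ∩ Yolanda ∩ Emeka: 09:00–09:30, 16:30–17:00.
Restricted to 09:20–18:00: 09:20–09:30, 16:30–17:00.
Total common minutes: 10 + 30 = 40.

40 minutes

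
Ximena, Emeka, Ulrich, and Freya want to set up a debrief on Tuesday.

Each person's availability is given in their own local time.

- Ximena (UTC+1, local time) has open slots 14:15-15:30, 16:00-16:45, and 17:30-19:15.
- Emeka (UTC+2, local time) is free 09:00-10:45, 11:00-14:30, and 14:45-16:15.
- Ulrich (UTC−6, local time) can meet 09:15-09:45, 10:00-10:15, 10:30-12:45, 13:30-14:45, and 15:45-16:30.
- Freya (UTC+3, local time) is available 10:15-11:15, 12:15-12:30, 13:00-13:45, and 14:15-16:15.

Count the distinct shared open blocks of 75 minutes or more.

Ximena → UTC: 13:15–14:30, 15:00–15:45, 16:30–18:15.
Emeka → UTC: 07:00–08:45, 09:00–12:30, 12:45–14:15.
Ulrich → UTC: 15:15–15:45, 16:00–16:15, 16:30–18:45, 19:30–20:45, 21:45–22:30.
Freya → UTC: 07:15–08:15, 09:15–09:30, 10:00–10:45, 11:15–13:15.
Ximena ∩ Emeka: 13:15–14:15.
Ximena ∩ Emeka ∩ Ulrich: (none).
Ximena ∩ Emeka ∩ Ulrich ∩ Freya: (none).
Windows ≥ 75 min: (none).
That's 0 windows.

0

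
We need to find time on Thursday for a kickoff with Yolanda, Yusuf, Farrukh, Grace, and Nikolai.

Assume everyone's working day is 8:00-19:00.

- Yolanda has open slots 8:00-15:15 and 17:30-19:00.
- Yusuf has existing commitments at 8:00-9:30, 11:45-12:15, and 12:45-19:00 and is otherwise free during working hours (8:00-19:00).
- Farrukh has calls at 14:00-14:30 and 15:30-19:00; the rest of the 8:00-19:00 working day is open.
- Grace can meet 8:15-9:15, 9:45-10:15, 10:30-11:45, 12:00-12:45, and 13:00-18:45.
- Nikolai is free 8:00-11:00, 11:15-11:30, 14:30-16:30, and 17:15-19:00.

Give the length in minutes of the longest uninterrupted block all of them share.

30 minutes

Yusuf free within 08:00–19:00: 09:30–11:45, 12:15–12:45.
Farrukh free within 08:00–19:00: 08:00–14:00, 14:30–15:30.
Yolanda ∩ Yusuf: 09:30–11:45, 12:15–12:45.
Yolanda ∩ Yusuf ∩ Farrukh: 09:30–11:45, 12:15–12:45.
Yolanda ∩ Yusuf ∩ Farrukh ∩ Grace: 09:45–10:15, 10:30–11:45, 12:15–12:45.
Yolanda ∩ Yusuf ∩ Farrukh ∩ Grace ∩ Nikolai: 09:45–10:15, 10:30–11:00, 11:15–11:30.
Common window lengths: 30, 30, 15 min; longest is 30.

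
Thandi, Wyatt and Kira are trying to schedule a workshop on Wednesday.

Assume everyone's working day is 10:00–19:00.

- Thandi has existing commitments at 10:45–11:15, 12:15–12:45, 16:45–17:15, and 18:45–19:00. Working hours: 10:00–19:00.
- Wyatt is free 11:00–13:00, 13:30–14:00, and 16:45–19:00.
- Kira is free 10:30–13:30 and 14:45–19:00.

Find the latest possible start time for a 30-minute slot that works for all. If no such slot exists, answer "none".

Thandi free within 10:00–19:00: 10:00–10:45, 11:15–12:15, 12:45–16:45, 17:15–18:45.
Thandi ∩ Wyatt: 11:15–12:15, 12:45–13:00, 13:30–14:00, 17:15–18:45.
Thandi ∩ Wyatt ∩ Kira: 11:15–12:15, 12:45–13:00, 17:15–18:45.
Windows ≥ 30 min: 11:15–12:15, 17:15–18:45.
Latest start in the last window 17:15–18:45 is 18:45 − 30 min = 18:15.

18:15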